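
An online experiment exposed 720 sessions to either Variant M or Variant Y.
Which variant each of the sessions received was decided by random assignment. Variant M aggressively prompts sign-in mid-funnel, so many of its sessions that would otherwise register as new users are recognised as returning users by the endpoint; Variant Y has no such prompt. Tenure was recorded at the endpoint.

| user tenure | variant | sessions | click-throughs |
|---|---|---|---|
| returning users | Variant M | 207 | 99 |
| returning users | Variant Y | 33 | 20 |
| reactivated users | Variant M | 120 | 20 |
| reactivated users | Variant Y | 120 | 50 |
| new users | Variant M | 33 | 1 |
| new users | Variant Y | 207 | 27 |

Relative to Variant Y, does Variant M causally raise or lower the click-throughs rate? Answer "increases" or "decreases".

User tenure here is a post-treatment variable shaped by the variant; conditioning on it would introduce bias rather than remove it. The overall comparison is the causal one.
Pooled: Variant M 33.3% vs Variant Y 26.9%; Variant M is higher overall.

increases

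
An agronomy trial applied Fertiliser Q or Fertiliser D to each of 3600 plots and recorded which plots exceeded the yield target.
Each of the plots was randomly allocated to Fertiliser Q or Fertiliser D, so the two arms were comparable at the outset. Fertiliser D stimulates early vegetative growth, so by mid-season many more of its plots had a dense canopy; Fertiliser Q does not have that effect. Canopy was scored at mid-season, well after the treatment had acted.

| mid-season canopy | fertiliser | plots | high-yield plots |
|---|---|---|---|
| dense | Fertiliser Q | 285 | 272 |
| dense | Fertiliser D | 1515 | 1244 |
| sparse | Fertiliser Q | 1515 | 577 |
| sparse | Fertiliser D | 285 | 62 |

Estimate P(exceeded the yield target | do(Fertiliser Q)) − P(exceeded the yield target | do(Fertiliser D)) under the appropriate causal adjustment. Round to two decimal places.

Within every mid-season canopy level Fertiliser Q has the higher rate, yet pooled Fertiliser D does — Simpson's reversal.
Because the fertiliser influences mid-season canopy, mid-season canopy is a post-treatment mediator, not a confounder. Stratifying on it would bias the estimate; the causal effect is the crude pooled difference.
The causal difference is the pooled difference: 0.472 − 0.726 = -0.254.

-0.25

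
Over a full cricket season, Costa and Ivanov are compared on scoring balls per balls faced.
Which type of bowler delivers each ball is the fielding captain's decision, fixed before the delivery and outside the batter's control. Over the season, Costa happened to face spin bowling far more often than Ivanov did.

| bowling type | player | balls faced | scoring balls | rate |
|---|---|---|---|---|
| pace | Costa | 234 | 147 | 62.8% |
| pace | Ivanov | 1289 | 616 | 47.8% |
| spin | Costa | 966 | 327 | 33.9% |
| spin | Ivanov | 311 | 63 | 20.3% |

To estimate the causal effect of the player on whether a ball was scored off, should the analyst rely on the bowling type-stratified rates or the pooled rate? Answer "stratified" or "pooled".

The bowling type-specific comparison favours Costa throughout, but the pooled figures favour Ivanov. The question is whether to condition on bowling type.
Since bowling type is a pre-existing factor (not a product of the player) and it affects the outcome on its own, it is a confounder. The stratified rates, not the pooled rate, identify the causal effect.
Within each level — pace: 62.8% vs 47.8%; spin: 33.9% vs 20.3% — Costa is higher every time.

stratified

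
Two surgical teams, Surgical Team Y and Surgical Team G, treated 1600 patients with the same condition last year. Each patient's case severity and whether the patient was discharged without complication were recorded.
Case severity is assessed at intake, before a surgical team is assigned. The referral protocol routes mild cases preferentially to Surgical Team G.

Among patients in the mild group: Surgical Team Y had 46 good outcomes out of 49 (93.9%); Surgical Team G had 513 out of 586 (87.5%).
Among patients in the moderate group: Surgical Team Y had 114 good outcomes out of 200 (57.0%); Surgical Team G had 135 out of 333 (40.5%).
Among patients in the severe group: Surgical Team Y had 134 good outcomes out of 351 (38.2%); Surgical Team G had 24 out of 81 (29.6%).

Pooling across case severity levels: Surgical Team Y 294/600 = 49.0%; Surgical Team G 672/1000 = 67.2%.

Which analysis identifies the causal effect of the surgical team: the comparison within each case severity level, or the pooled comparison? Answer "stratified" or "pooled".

stratified

Within every case severity level Surgical Team Y has the higher rate, yet pooled Surgical Team G does — Simpson's reversal.
Case severity is set before the surgical team has any effect — it is not caused by the surgical team — and it independently drives the outcome. That makes it a confounder, so the causal comparison is within case severity levels.
Within each level — mild: 93.9% vs 87.5%; moderate: 57.0% vs 40.5%; severe: 38.2% vs 29.6% — Surgical Team Y is higher every time.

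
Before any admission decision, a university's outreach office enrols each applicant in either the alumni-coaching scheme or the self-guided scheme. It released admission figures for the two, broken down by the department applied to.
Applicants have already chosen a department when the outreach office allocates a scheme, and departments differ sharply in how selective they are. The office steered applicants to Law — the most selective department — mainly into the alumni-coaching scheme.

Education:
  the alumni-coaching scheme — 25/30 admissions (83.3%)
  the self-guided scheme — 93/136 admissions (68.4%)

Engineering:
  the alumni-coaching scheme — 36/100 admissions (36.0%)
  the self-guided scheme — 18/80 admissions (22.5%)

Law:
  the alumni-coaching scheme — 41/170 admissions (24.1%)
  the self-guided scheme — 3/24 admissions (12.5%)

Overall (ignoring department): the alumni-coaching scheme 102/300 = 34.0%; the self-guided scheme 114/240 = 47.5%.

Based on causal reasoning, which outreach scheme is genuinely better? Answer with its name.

The department-specific comparison favours the alumni-coaching scheme throughout, but the pooled figures favour the self-guided scheme. The question is whether to condition on department.
Here department is a common cause — it drives both which outreach scheme a case falls under and the outcome. The crude comparison mixes populations; the stratum-specific rates are the causally relevant ones.
Within each level — Education: 83.3% vs 68.4%; Engineering: 36.0% vs 22.5%; Law: 24.1% vs 12.5% — the alumni-coaching scheme is higher every time.

the alumni-coaching scheme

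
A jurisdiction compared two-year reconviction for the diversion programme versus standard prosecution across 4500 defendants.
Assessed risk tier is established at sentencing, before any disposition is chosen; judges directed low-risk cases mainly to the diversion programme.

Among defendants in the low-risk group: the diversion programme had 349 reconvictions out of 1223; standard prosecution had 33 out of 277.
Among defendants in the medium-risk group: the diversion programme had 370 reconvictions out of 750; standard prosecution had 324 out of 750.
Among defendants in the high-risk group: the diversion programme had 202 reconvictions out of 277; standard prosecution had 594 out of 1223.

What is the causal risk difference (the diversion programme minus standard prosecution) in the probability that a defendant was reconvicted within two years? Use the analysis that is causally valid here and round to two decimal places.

standard prosecution is lower inside every assessed risk tier stratum but the diversion programme is lower in aggregate. Whether to stratify depends on how assessed risk tier relates to the disposition.
The imbalance in assessed risk tier arose from how defendants were allocated, not from anything the disposition did; and assessed risk tier independently affects the outcome. The pooled gap is confounded — condition on assessed risk tier.
Adjusting over the population distribution of assessed risk tier: 0.333·(0.285−0.119) + 0.333·(0.493−0.432) + 0.333·(0.729−0.486) = +0.157.

+0.16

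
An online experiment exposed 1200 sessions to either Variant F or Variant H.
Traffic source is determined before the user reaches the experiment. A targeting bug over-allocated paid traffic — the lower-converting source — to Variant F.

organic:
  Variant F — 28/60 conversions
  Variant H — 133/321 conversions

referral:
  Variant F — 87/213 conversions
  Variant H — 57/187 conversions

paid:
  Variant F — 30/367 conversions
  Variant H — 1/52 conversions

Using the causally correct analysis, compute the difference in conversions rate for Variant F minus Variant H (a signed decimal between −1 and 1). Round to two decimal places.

+0.07

Traffic source is set before the variant has any effect — it is not caused by the variant — and it independently drives the outcome. That makes it a confounder, so the causal comparison is within traffic source levels.
Adjusting over the population distribution of traffic source: 0.318·(0.467−0.414) + 0.333·(0.408−0.305) + 0.349·(0.082−0.019) = +0.073.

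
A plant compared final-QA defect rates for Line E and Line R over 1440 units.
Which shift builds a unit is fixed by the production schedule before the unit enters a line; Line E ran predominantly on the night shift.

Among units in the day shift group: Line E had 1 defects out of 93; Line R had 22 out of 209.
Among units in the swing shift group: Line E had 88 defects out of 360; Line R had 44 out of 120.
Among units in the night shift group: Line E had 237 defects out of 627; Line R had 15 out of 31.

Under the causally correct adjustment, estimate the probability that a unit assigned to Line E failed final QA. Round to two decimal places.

0.26

Line E is lower inside every shift stratum but Line R is lower in aggregate. Whether to stratify depends on how shift relates to the line.
Shift satisfies the back-door criterion: it is not a descendant of the line, and it blocks the spurious path from line to outcome. Adjusting for it (i.e., using the within-shift rates) gives the causal effect.
Standardising Line E to the population shift mix: 0.210·1/93 + 0.333·88/360 + 0.457·237/627 = 0.256.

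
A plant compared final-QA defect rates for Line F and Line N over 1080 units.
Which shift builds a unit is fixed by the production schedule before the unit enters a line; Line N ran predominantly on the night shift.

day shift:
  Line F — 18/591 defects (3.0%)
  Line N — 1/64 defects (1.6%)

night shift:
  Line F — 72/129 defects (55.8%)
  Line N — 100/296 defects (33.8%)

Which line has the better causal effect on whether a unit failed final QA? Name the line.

Since shift is a pre-existing factor (not a product of the line) and it affects the outcome on its own, it is a confounder. The stratified rates, not the pooled rate, identify the causal effect.
Within each level — day shift: 3.0% vs 1.6%; night shift: 55.8% vs 33.8% — Line N is lower every time.

Line N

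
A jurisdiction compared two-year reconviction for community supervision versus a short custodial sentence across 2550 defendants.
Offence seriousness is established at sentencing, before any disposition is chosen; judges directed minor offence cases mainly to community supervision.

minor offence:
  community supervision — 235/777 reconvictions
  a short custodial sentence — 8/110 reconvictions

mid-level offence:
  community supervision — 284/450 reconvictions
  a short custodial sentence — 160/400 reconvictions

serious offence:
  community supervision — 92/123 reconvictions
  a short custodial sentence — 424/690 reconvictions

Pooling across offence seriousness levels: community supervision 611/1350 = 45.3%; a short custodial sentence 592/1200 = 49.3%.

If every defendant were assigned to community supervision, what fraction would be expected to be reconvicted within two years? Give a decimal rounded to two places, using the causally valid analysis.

Offence seriousness differs across dispositions for reasons unrelated to any effect of the disposition itself, and it separately predicts the outcome — a classic confounder. We must compare within offence seriousness levels.
Standardising community supervision to the population offence seriousness mix: 0.348·235/777 + 0.333·284/450 + 0.319·92/123 = 0.554.

0.55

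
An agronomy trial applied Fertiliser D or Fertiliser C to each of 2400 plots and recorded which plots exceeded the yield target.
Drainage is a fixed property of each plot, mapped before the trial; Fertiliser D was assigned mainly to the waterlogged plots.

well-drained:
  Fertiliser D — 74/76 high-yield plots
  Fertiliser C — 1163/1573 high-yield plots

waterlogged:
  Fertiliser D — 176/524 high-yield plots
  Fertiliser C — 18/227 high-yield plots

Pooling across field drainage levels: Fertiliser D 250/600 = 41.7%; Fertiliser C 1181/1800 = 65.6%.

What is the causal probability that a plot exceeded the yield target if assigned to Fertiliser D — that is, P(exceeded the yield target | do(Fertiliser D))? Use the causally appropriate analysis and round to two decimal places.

Here field drainage is a common cause — it drives both which fertiliser a case falls under and the outcome. The crude comparison mixes populations; the stratum-specific rates are the causally relevant ones.
Standardising Fertiliser D to the population field drainage mix: 0.687·74/76 + 0.313·176/524 = 0.774.

0.77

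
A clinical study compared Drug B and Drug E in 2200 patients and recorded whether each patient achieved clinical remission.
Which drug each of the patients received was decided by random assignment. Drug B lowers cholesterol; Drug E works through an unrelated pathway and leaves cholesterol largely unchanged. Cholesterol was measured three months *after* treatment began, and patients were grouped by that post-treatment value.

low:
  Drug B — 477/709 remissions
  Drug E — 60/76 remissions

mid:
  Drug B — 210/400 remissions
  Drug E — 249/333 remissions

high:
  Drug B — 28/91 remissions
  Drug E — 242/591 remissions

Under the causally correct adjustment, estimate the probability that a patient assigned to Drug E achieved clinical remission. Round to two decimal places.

Drug E is higher inside every cholesterol stratum but Drug B is higher in aggregate. Whether to stratify depends on how cholesterol relates to the drug.
Because the drug influences cholesterol, cholesterol is a post-treatment mediator, not a confounder. Stratifying on it would bias the estimate; the causal effect is the crude pooled difference.
So P(outcome | do(Drug E)) is just the pooled rate for Drug E: 551/1000 = 0.551.

0.55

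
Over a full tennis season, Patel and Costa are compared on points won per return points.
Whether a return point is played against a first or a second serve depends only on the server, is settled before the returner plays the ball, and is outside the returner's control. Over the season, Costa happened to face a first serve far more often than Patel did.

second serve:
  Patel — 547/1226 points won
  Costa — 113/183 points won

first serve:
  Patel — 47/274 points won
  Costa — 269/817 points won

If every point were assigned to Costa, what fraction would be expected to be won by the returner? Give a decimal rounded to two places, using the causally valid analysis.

The serve type-specific comparison favours Costa throughout, but the pooled figures favour Patel. The question is whether to condition on serve type.
The imbalance in serve type arose from how return points were allocated, not from anything the player did; and serve type independently affects the outcome. The pooled gap is confounded — condition on serve type.
Standardising Costa to the population serve type mix: 0.564·113/183 + 0.436·269/817 = 0.492.

0.49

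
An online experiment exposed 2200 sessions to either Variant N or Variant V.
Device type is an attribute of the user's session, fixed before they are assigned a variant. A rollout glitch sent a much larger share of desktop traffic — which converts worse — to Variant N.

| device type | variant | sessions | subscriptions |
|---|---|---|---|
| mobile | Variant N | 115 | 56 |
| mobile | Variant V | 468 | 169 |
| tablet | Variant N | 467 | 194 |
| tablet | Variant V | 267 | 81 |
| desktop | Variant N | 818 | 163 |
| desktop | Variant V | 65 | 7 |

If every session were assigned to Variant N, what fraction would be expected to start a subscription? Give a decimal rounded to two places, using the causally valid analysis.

0.35

Nothing the variant does changes device type; the imbalance is an allocation artefact. With device type also predicting the outcome, the pooled figure is confounded, and the within-stratum comparison is the causal one.
Standardising Variant N to the population device type mix: 0.265·56/115 + 0.334·194/467 + 0.401·163/818 = 0.348.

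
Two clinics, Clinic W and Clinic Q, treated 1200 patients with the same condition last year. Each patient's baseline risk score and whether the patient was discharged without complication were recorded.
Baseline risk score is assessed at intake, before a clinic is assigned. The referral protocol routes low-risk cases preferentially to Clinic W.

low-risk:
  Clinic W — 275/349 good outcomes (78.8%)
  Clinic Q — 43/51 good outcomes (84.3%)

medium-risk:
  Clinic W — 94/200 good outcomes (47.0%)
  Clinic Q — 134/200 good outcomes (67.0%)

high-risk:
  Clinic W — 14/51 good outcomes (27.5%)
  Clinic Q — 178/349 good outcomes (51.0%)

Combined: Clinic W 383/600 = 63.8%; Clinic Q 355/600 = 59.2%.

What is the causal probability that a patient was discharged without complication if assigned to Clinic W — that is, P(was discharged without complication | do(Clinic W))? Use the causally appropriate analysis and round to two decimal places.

0.51

Baseline risk score differs across clinics for reasons unrelated to any effect of the clinic itself, and it separately predicts the outcome — a classic confounder. We must compare within baseline risk score levels.
Standardising Clinic W to the population baseline risk score mix: 0.333·275/349 + 0.333·94/200 + 0.333·14/51 = 0.511.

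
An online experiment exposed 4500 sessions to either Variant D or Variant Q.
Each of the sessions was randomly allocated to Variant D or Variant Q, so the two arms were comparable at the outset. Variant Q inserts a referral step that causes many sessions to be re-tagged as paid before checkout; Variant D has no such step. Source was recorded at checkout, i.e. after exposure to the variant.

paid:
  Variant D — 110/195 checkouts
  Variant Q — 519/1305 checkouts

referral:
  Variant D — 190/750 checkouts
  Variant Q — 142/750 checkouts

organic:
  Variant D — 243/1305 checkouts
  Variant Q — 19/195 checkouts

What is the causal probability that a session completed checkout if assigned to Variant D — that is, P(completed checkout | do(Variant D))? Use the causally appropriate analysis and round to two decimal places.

0.24

Within every traffic source level Variant D has the higher rate, yet pooled Variant Q does — Simpson's reversal.
Traffic source here is a post-treatment variable shaped by the variant; conditioning on it would introduce bias rather than remove it. The overall comparison is the causal one.
So P(outcome | do(Variant D)) is just the pooled rate for Variant D: 543/2250 = 0.241.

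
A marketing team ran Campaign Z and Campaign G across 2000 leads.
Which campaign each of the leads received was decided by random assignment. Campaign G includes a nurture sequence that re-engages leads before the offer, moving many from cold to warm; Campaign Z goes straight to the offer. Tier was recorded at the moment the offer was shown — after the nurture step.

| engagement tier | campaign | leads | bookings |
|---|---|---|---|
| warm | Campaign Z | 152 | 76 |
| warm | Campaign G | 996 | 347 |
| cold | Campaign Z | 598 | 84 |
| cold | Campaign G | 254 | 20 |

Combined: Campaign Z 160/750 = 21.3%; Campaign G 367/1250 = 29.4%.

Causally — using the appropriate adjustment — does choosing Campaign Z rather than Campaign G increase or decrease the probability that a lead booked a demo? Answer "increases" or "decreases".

The distribution of engagement tier is itself part of what the campaign does — it is an intermediate outcome. Holding it fixed would remove that part of the effect; the total effect is the pooled difference.
Pooled: Campaign Z 21.3% vs Campaign G 29.4%; Campaign G is higher overall.

decreases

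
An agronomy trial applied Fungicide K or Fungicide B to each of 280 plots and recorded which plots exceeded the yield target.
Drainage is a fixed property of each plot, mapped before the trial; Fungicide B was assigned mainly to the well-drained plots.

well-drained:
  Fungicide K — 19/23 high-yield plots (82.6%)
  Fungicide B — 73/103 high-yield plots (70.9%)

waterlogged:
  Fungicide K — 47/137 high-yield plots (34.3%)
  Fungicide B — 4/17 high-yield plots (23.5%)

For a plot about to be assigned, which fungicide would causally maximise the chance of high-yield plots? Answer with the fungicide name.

Fungicide K

Here field drainage is a common cause — it drives both which fungicide a case falls under and the outcome. The crude comparison mixes populations; the stratum-specific rates are the causally relevant ones.
Within each level — well-drained: 82.6% vs 70.9%; waterlogged: 34.3% vs 23.5% — Fungicide K is higher every time.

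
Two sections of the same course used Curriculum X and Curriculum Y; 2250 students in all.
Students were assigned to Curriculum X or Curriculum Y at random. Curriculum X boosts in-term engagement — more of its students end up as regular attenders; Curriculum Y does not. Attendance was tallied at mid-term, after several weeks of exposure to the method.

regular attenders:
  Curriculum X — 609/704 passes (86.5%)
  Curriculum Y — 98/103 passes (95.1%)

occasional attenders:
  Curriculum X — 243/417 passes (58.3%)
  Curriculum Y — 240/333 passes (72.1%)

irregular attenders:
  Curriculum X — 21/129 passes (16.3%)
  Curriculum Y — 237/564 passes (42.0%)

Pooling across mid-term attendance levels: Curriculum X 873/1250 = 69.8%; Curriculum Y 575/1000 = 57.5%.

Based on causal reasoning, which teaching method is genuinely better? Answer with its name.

The distribution of mid-term attendance is itself part of what the teaching method does — it is an intermediate outcome. Holding it fixed would remove that part of the effect; the total effect is the pooled difference.
Pooled: Curriculum X 69.8% vs Curriculum Y 57.5%; Curriculum X is higher overall.

Curriculum X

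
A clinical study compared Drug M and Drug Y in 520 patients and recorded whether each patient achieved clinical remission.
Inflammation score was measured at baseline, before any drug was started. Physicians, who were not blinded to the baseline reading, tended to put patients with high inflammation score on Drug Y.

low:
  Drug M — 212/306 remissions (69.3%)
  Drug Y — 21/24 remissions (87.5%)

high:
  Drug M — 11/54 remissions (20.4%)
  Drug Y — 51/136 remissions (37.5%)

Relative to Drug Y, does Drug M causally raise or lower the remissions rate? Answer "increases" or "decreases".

decreases

Drug Y is higher inside every inflammation score stratum but Drug M is higher in aggregate. Whether to stratify depends on how inflammation score relates to the drug.
The imbalance in inflammation score arose from how patients were allocated, not from anything the drug did; and inflammation score independently affects the outcome. The pooled gap is confounded — condition on inflammation score.
Within each level — low: 69.3% vs 87.5%; high: 20.4% vs 37.5% — Drug Y is higher every time.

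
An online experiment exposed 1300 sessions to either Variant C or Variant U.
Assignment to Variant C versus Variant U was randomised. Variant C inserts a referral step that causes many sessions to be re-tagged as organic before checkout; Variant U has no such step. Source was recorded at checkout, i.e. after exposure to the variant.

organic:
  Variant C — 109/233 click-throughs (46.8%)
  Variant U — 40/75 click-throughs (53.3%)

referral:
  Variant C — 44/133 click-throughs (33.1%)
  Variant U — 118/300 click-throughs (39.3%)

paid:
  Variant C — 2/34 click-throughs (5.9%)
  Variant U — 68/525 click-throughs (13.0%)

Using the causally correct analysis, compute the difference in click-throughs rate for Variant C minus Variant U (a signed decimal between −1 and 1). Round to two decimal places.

+0.14

The stratified and pooled comparisons disagree (Variant U wins within each traffic source; Variant C wins overall), so the answer turns on the causal role of traffic source.
Stratifying would compare variants among sessions the variants themselves sorted into traffic source groups — a form of selection on an intermediate. The unconditioned pooled rates give the total causal effect.
The causal difference is the pooled difference: 0.388 − 0.251 = +0.136.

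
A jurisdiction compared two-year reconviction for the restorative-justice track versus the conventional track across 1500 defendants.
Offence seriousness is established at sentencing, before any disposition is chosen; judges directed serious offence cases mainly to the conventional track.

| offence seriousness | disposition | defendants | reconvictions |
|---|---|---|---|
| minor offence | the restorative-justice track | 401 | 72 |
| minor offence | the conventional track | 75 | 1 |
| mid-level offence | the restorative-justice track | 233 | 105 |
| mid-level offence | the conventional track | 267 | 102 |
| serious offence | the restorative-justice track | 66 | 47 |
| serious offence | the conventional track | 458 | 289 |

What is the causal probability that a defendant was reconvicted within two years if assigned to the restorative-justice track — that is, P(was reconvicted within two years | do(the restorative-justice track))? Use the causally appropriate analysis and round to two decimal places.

0.46

Offence seriousness differs across dispositions for reasons unrelated to any effect of the disposition itself, and it separately predicts the outcome — a classic confounder. We must compare within offence seriousness levels.
Standardising the restorative-justice track to the population offence seriousness mix: 0.317·72/401 + 0.333·105/233 + 0.349·47/66 = 0.456.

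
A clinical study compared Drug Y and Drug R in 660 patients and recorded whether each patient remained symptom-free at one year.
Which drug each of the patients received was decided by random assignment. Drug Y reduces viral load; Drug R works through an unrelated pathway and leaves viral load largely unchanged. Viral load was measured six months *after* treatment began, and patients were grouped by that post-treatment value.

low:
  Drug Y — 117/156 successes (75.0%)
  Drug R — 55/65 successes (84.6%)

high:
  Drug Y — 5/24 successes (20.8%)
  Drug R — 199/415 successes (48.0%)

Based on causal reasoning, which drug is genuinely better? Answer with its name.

Drug Y

The stratified and pooled comparisons disagree (Drug R wins within each viral load; Drug Y wins overall), so the answer turns on the causal role of viral load.
Because the drug influences viral load, viral load is a post-treatment mediator, not a confounder. Stratifying on it would bias the estimate; the causal effect is the crude pooled difference.
Pooled: Drug Y 67.8% vs Drug R 52.9%; Drug Y is higher overall.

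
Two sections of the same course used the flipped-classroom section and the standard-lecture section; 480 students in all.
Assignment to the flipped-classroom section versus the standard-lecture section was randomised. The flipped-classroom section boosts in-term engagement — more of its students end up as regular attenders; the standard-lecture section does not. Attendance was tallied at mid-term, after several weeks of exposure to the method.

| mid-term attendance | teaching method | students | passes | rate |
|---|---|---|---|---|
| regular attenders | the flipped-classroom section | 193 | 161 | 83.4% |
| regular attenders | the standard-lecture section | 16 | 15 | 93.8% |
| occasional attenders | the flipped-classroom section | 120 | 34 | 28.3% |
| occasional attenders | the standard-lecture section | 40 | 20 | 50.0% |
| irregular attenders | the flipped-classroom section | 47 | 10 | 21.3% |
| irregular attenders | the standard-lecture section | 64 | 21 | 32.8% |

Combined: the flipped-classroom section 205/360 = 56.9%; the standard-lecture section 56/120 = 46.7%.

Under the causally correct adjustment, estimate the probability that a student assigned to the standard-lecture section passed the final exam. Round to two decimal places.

Mid-term attendance here is a post-treatment variable shaped by the teaching method; conditioning on it would introduce bias rather than remove it. The overall comparison is the causal one.
So P(outcome | do(the standard-lecture section)) is just the pooled rate for the standard-lecture section: 56/120 = 0.467.

0.47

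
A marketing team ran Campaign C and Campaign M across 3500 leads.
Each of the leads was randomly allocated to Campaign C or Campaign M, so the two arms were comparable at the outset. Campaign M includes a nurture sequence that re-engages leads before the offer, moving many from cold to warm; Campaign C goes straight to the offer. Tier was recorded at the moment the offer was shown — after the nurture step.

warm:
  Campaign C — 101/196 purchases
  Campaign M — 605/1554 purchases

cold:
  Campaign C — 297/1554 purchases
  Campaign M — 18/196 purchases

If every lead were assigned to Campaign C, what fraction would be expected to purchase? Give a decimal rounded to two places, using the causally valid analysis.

0.23

Engagement tier is recorded after the campaign and is itself shifted by it — it sits on the causal path from campaign to outcome. Conditioning on a mediator would strip out part of the effect we want; the pooled comparison gives the total causal effect.
So P(outcome | do(Campaign C)) is just the pooled rate for Campaign C: 398/1750 = 0.227.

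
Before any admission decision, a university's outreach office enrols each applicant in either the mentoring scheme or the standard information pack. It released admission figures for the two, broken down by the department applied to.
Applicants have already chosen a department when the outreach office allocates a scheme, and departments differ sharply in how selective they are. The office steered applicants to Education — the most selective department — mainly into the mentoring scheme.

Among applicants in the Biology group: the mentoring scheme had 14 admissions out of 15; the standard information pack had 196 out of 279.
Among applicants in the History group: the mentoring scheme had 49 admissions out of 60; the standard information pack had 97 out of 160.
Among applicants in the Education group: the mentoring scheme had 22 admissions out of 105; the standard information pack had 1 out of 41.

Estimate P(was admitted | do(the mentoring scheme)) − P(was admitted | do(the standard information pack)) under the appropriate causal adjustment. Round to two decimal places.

Here department is a common cause — it drives both which outreach scheme a case falls under and the outcome. The crude comparison mixes populations; the stratum-specific rates are the causally relevant ones.
Adjusting over the population distribution of department: 0.445·(0.933−0.703) + 0.333·(0.817−0.606) + 0.221·(0.210−0.024) = +0.214.

+0.21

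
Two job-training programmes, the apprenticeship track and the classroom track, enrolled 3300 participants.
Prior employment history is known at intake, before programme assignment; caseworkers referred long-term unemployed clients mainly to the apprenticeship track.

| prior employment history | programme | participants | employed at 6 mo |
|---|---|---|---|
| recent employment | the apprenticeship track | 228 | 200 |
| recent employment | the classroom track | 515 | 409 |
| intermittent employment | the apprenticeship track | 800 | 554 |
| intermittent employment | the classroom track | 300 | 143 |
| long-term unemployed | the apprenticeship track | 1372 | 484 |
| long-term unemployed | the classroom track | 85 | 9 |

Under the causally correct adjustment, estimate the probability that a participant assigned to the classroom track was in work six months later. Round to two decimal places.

0.38

Prior employment history satisfies the back-door criterion: it is not a descendant of the programme, and it blocks the spurious path from programme to outcome. Adjusting for it (i.e., using the within-prior employment history rates) gives the causal effect.
Standardising the classroom track to the population prior employment history mix: 0.225·409/515 + 0.333·143/300 + 0.442·9/85 = 0.384.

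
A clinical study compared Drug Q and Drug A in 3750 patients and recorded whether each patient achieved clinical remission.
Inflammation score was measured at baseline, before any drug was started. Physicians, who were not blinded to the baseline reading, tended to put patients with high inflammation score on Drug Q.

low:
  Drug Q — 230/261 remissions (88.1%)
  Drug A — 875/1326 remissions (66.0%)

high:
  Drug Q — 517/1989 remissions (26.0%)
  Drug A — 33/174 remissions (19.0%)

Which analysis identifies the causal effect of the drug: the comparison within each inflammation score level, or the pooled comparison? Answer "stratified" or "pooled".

Drug Q is higher inside every inflammation score stratum but Drug A is higher in aggregate. Whether to stratify depends on how inflammation score relates to the drug.
Inflammation score is set before the drug has any effect — it is not caused by the drug — and it independently drives the outcome. That makes it a confounder, so the causal comparison is within inflammation score levels.
Within each level — low: 88.1% vs 66.0%; high: 26.0% vs 19.0% — Drug Q is higher every time.

stratified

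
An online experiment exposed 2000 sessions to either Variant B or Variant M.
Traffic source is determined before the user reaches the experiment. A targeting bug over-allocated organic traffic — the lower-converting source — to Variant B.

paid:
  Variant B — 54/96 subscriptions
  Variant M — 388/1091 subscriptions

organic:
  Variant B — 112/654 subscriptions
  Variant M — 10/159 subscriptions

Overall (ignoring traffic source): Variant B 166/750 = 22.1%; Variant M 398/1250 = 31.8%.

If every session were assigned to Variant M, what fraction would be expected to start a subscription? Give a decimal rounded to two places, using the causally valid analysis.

Within every traffic source level Variant B has the higher rate, yet pooled Variant M does — Simpson's reversal.
Nothing the variant does changes traffic source; the imbalance is an allocation artefact. With traffic source also predicting the outcome, the pooled figure is confounded, and the within-stratum comparison is the causal one.
Standardising Variant M to the population traffic source mix: 0.594·388/1091 + 0.406·10/159 = 0.237.

0.24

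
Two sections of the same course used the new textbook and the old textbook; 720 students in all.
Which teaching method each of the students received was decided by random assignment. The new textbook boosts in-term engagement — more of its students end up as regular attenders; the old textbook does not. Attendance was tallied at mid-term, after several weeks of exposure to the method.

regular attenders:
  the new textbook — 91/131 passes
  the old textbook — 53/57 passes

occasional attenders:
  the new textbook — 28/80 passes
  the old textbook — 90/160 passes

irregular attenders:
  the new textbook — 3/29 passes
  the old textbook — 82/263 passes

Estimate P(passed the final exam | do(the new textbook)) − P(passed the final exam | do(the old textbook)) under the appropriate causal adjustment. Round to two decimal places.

The mid-term attendance-specific comparison favours the old textbook throughout, but the pooled figures favour the new textbook. The question is whether to condition on mid-term attendance.
Stratifying would compare teaching methods among students the teaching methods themselves sorted into mid-term attendance groups — a form of selection on an intermediate. The unconditioned pooled rates give the total causal effect.
The causal difference is the pooled difference: 0.508 − 0.469 = +0.040.

+0.04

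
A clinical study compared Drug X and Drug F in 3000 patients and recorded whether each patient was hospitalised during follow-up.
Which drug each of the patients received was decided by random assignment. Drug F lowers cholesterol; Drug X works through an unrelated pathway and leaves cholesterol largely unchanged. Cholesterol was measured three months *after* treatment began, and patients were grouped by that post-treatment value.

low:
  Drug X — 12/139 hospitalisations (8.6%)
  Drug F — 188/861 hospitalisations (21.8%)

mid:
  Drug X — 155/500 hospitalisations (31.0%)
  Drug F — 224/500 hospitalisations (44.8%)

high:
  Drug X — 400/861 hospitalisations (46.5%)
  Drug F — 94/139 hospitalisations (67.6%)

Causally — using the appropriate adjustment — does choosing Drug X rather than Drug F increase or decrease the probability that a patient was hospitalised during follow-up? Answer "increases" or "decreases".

increases

Cholesterol is recorded after the drug and is itself shifted by it — it sits on the causal path from drug to outcome. Conditioning on a mediator would strip out part of the effect we want; the pooled comparison gives the total causal effect.
Pooled: Drug X 37.8% vs Drug F 33.7%; Drug F is lower overall.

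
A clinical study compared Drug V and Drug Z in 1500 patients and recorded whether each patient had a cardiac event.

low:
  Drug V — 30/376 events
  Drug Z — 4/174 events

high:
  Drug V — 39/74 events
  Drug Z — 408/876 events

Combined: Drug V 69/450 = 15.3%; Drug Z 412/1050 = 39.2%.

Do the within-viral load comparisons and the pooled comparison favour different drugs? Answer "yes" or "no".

Within each viral load level (low 8.0% vs 2.3%; high 52.7% vs 46.6%), Drug Z has the lower rate every time. Pooled: 15.3% vs 39.2% — Drug V has the lower rate overall. The two comparisons disagree.

yes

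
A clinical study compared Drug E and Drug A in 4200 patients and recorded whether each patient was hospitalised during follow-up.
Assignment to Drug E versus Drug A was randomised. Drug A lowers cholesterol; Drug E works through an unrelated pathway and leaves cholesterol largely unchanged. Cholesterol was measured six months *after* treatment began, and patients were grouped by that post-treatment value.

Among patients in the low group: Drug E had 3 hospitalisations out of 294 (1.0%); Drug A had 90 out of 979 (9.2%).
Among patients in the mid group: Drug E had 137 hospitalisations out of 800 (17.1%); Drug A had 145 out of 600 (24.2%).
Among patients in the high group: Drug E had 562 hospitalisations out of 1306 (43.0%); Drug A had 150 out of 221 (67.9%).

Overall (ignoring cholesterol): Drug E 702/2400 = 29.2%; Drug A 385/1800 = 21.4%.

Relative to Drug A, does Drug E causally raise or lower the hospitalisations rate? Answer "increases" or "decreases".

increases

Within every cholesterol level Drug E has the lower rate, yet pooled Drug A does — Simpson's reversal.
Stratifying would compare drugs among patients the drugs themselves sorted into cholesterol groups — a form of selection on an intermediate. The unconditioned pooled rates give the total causal effect.
Pooled: Drug E 29.2% vs Drug A 21.4%; Drug A is lower overall.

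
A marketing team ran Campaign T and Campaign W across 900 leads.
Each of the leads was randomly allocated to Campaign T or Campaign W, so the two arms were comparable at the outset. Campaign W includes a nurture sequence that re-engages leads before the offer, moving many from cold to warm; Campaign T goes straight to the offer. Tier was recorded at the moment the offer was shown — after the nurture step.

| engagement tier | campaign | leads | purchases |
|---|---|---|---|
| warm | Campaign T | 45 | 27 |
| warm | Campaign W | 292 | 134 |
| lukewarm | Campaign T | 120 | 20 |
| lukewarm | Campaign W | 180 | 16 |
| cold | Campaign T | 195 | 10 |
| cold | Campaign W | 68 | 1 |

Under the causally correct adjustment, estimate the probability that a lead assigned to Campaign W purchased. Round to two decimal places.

0.28

Engagement tier is downstream of the campaign. One should not condition on a consequence of treatment, so the overall rates are the right comparison.
So P(outcome | do(Campaign W)) is just the pooled rate for Campaign W: 151/540 = 0.280.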